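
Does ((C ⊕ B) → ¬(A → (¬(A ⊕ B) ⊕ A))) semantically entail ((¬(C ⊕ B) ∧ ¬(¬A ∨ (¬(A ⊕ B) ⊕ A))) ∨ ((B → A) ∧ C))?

no

  A   |   B   |   C   |   φ   |   ψ  
----- | ----- | ----- | ----- | -----
 True |  True |  True |  True |  True
 True |  True | False |  True | False
 True | False |  True | False |  True
 True | False | False |  True | False
False |  True |  True |  True | False
False |  True | False | False | False
False | False |  True | False |  True
False | False | False |  True | False
At A=True, B=True, C=False we have φ true but ψ false, so φ does not entail ψ.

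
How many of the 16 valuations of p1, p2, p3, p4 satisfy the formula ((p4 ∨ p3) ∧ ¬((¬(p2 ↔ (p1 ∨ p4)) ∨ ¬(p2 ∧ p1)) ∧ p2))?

9

p1 | p2 | p3 | p4 | φ
-- | -- | -- | -- | -
F  | F  | F  | F  | F
F  | F  | F  | T  | T
F  | F  | T  | F  | T
F  | F  | T  | T  | T
F  | T  | F  | F  | F
F  | T  | F  | T  | F
F  | T  | T  | F  | F
F  | T  | T  | T  | F
T  | F  | F  | F  | F
T  | F  | F  | T  | T
T  | F  | T  | F  | T
T  | F  | T  | T  | T
T  | T  | F  | F  | F
T  | T  | F  | T  | T
T  | T  | T  | F  | T
T  | T  | T  | T  | T
The formula is true on 9 of the 16 rows.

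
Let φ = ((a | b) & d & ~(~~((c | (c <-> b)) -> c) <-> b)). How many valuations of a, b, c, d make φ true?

1

a | b | c | d | φ
- | - | - | - | -
1 | 1 | 1 | 1 | 0
1 | 1 | 1 | 0 | 0
1 | 1 | 0 | 1 | 0
1 | 1 | 0 | 0 | 0
1 | 0 | 1 | 1 | 1
1 | 0 | 1 | 0 | 0
1 | 0 | 0 | 1 | 0
1 | 0 | 0 | 0 | 0
0 | 1 | 1 | 1 | 0
0 | 1 | 1 | 0 | 0
0 | 1 | 0 | 1 | 0
0 | 1 | 0 | 0 | 0
0 | 0 | 1 | 1 | 0
0 | 0 | 1 | 0 | 0
0 | 0 | 0 | 1 | 0
0 | 0 | 0 | 0 | 0
The formula is true on 1 of the 16 rows.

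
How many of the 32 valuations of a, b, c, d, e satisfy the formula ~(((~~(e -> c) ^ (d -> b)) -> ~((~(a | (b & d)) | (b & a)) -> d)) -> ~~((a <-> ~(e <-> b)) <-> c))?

11

a | b | c | d | e | φ
- | - | - | - | - | -
T | T | T | T | T | T
T | T | T | T | F | F
T | T | T | F | T | T
T | T | T | F | F | F
T | T | F | T | T | F
T | T | F | T | F | T
T | T | F | F | T | F
T | T | F | F | F | T
T | F | T | T | T | F
T | F | T | T | F | F
T | F | T | F | T | F
T | F | T | F | F | T
T | F | F | T | T | T
T | F | F | T | F | F
T | F | F | F | T | F
T | F | F | F | F | F
F | T | T | T | T | F
F | T | T | T | F | T
F | T | T | F | T | F
F | T | T | F | F | T
F | T | F | T | T | F
F | T | F | T | F | F
F | T | F | F | T | T
F | T | F | F | F | F
F | F | T | T | T | F
F | F | T | T | F | F
F | F | T | F | T | T
F | F | T | F | F | F
F | F | F | T | T | F
F | F | F | T | F | F
F | F | F | F | T | F
F | F | F | F | F | T
The formula is true on 11 of the 32 rows.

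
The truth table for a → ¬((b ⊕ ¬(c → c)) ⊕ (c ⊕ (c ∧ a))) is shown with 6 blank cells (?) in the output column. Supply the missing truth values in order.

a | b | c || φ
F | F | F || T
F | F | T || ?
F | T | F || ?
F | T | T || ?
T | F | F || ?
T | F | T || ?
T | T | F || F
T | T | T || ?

Row a=F, b=F, c=T: ¬((b ⊕ ¬(c → c)) ⊕ (c ⊕ (c ∧ a))) = F, so the formula = T.
Row a=F, b=T, c=F: ¬((b ⊕ ¬(c → c)) ⊕ (c ⊕ (c ∧ a))) = F, so the formula = T.
Row a=F, b=T, c=T: ¬((b ⊕ ¬(c → c)) ⊕ (c ⊕ (c ∧ a))) = T, so the formula = T.
Row a=T, b=F, c=F: ¬((b ⊕ ¬(c → c)) ⊕ (c ⊕ (c ∧ a))) = T, so the formula = T.
Row a=T, b=F, c=T: ¬((b ⊕ ¬(c → c)) ⊕ (c ⊕ (c ∧ a))) = T, so the formula = T.
Row a=T, b=T, c=T: ¬((b ⊕ ¬(c → c)) ⊕ (c ⊕ (c ∧ a))) = F, so the formula = F.

T, T, T, T, T, F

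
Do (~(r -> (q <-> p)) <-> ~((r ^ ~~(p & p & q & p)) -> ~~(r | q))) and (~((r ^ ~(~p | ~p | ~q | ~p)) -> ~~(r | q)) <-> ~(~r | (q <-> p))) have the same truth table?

p  q  r  |  φ  ψ
F  F  F  |  T  T
F  F  T  |  T  T
F  T  F  |  T  T
F  T  T  |  F  F
T  F  F  |  T  T
T  F  T  |  F  F
T  T  F  |  T  T
T  T  T  |  T  T
The columns for φ and ψ agree on every row, so they are logically equivalent.

equivalent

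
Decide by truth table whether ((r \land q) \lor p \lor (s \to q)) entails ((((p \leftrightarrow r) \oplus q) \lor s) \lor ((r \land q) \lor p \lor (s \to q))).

yes

p | q | r | s | φ | ψ
- | - | - | - | - | -
F | F | F | F | T | T
F | F | F | T | F | T
F | F | T | F | T | T
F | F | T | T | F | T
F | T | F | F | T | T
F | T | F | T | T | T
F | T | T | F | T | T
F | T | T | T | T | T
T | F | F | F | T | T
T | F | F | T | T | T
T | F | T | F | T | T
T | F | T | T | T | T
T | T | F | F | T | T
T | T | F | T | T | T
T | T | T | F | T | T
T | T | T | T | T | T
In every row where φ is true, ψ is also true, so φ ⊨ ψ.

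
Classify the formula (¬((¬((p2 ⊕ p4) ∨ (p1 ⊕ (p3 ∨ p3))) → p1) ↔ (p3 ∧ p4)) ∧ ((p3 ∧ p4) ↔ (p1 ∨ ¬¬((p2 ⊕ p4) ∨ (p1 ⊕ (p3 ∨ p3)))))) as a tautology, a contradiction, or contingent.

contradiction

p1  p2  p3  p4  |  (p2 ⊕ p4)  (p3 ∨ p3)  (p1 ⊕ (p3 ∨ p3))  (p3 ∧ p4)  φ
F   F   F   F   |      F          F             F              F      F
F   F   F   T   |      T          F             F              F      F
F   F   T   F   |      F          T             T              F      F
F   F   T   T   |      T          T             T              T      F
F   T   F   F   |      T          F             F              F      F
F   T   F   T   |      F          F             F              F      F
F   T   T   F   |      T          T             T              F      F
F   T   T   T   |      F          T             T              T      F
T   F   F   F   |      F          F             T              F      F
T   F   F   T   |      T          F             T              F      F
T   F   T   F   |      F          T             F              F      F
T   F   T   T   |      T          T             F              T      F
T   T   F   F   |      T          F             T              F      F
T   T   F   T   |      F          F             T              F      F
T   T   T   F   |      T          T             F              F      F
T   T   T   T   |      F          T             F              T      F
Every row is F, so the formula is a contradiction.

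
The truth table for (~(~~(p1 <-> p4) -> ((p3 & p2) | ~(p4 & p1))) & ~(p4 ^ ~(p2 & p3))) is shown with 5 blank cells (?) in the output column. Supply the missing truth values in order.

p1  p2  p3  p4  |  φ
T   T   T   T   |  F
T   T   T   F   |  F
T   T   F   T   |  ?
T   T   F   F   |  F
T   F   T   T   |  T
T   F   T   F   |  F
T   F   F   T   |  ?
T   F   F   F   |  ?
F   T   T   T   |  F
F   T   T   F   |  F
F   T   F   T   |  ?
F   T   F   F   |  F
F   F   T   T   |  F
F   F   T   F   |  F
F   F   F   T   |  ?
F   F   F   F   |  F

Row p1=T, p2=T, p3=F, p4=T: ~(~~(p1 <-> p4) -> ((p3 & p2) | ~(p4 & p1))) = T, ~(p4 ^ ~(p2 & p3)) = T, so the formula = T.
Row p1=T, p2=F, p3=F, p4=T: ~(~~(p1 <-> p4) -> ((p3 & p2) | ~(p4 & p1))) = T, ~(p4 ^ ~(p2 & p3)) = T, so the formula = T.
Row p1=T, p2=F, p3=F, p4=F: ~(~~(p1 <-> p4) -> ((p3 & p2) | ~(p4 & p1))) = F, ~(p4 ^ ~(p2 & p3)) = F, so the formula = F.
Row p1=F, p2=T, p3=F, p4=T: ~(~~(p1 <-> p4) -> ((p3 & p2) | ~(p4 & p1))) = F, ~(p4 ^ ~(p2 & p3)) = T, so the formula = F.
Row p1=F, p2=F, p3=F, p4=T: ~(~~(p1 <-> p4) -> ((p3 & p2) | ~(p4 & p1))) = F, ~(p4 ^ ~(p2 & p3)) = T, so the formula = F.

T, T, F, F, F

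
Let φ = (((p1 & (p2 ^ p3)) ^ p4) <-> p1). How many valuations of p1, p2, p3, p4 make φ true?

8

p1  p2  p3  p4  |  φ
T   T   T   T   |  T
T   T   T   F   |  F
T   T   F   T   |  F
T   T   F   F   |  T
T   F   T   T   |  F
T   F   T   F   |  T
T   F   F   T   |  T
T   F   F   F   |  F
F   T   T   T   |  F
F   T   T   F   |  T
F   T   F   T   |  F
F   T   F   F   |  T
F   F   T   T   |  F
F   F   T   F   |  T
F   F   F   T   |  F
F   F   F   F   |  T
The formula is true on 8 of the 16 rows.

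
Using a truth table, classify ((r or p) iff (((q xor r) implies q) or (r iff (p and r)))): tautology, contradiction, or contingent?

contingent

  p   |   q   |   r   |   φ  
----- | ----- | ----- | -----
False | False | False | False
False | False |  True | False
False |  True | False | False
False |  True |  True |  True
 True | False | False |  True
 True | False |  True |  True
 True |  True | False |  True
 True |  True |  True |  True
5 of 8 rows are True, so the formula is contingent.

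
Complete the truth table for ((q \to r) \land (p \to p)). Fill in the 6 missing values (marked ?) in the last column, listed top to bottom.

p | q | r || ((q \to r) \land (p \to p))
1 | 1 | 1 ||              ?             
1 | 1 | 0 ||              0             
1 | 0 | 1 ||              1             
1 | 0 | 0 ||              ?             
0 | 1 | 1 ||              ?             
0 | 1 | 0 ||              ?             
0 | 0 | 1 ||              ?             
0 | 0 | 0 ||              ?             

Row p=1, q=1, r=1: (q \to r) = 1, (p \to p) = 1, so ((q \to r) \land (p \to p)) = 1.
Row p=1, q=0, r=0: (q \to r) = 1, (p \to p) = 1, so ((q \to r) \land (p \to p)) = 1.
Row p=0, q=1, r=1: (q \to r) = 1, (p \to p) = 1, so ((q \to r) \land (p \to p)) = 1.
Row p=0, q=1, r=0: (q \to r) = 0, (p \to p) = 1, so ((q \to r) \land (p \to p)) = 0.
Row p=0, q=0, r=1: (q \to r) = 1, (p \to p) = 1, so ((q \to r) \land (p \to p)) = 1.
Row p=0, q=0, r=0: (q \to r) = 1, (p \to p) = 1, so ((q \to r) \land (p \to p)) = 1.

1, 1, 1, 0, 1, 1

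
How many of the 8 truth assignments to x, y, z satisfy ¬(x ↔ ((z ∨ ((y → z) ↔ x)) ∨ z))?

4

x | y | z || (y → z) | ((y → z) ↔ x) | (z ∨ ((y → z) ↔ x)) | ((z ∨ ((y → z) ↔ x)) ∨ z) | φ
1 | 1 | 1 ||    1    |       1       |          1          |             1             | 0
1 | 1 | 0 ||    0    |       0       |          0          |             0             | 1
1 | 0 | 1 ||    1    |       1       |          1          |             1             | 0
1 | 0 | 0 ||    1    |       1       |          1          |             1             | 0
0 | 1 | 1 ||    1    |       0       |          1          |             1             | 1
0 | 1 | 0 ||    0    |       1       |          1          |             1             | 1
0 | 0 | 1 ||    1    |       0       |          1          |             1             | 1
0 | 0 | 0 ||    1    |       0       |          0          |             0             | 0
The formula is true on 4 of the 8 rows.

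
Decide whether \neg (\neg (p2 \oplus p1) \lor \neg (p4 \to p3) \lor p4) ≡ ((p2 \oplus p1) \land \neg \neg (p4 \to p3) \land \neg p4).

equivalent

p1  p2  p3  p4  |  φ  ψ
F   F   F   F   |  F  F
F   F   F   T   |  F  F
F   F   T   F   |  F  F
F   F   T   T   |  F  F
F   T   F   F   |  T  T
F   T   F   T   |  F  F
F   T   T   F   |  T  T
F   T   T   T   |  F  F
T   F   F   F   |  T  T
T   F   F   T   |  F  F
T   F   T   F   |  T  T
T   F   T   T   |  F  F
T   T   F   F   |  F  F
T   T   F   T   |  F  F
T   T   T   F   |  F  F
T   T   T   T   |  F  F
The columns for φ and ψ agree on every row, so they are logically equivalent.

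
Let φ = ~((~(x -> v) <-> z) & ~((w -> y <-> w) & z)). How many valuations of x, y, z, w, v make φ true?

  x      y      z      w      v    |    φ  
False  False  False  False  False  |  False
False  False  False  False   True  |  False
False  False  False   True  False  |  False
False  False  False   True   True  |  False
False  False   True  False  False  |   True
False  False   True  False   True  |   True
False  False   True   True  False  |   True
False  False   True   True   True  |   True
False   True  False  False  False  |  False
False   True  False  False   True  |  False
False   True  False   True  False  |  False
False   True  False   True   True  |  False
False   True   True  False  False  |   True
False   True   True  False   True  |   True
False   True   True   True  False  |   True
False   True   True   True   True  |   True
 True  False  False  False  False  |   True
 True  False  False  False   True  |  False
 True  False  False   True  False  |   True
 True  False  False   True   True  |  False
 True  False   True  False  False  |  False
 True  False   True  False   True  |   True
 True  False   True   True  False  |  False
 True  False   True   True   True  |   True
 True   True  False  False  False  |   True
 True   True  False  False   True  |  False
 True   True  False   True  False  |   True
 True   True  False   True   True  |  False
 True   True   True  False  False  |  False
 True   True   True  False   True  |   True
 True   True   True   True  False  |   True
 True   True   True   True   True  |   True
The formula is true on 17 of the 32 rows.

17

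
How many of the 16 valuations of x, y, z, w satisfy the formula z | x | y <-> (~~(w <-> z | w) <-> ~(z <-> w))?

4

  x      y      z      w       (z | x | y)  (z | w)  (w <-> (z | w))  ~(w <-> (z | w))  ~~(w <-> (z | w))  (z <-> w)  ~(z <-> w)    φ  
 True   True   True   True         True       True         True            False               True           True      False     False
 True   True   True  False         True       True        False             True              False          False       True     False
 True   True  False   True         True       True         True            False               True          False       True      True
 True   True  False  False         True      False         True            False               True           True      False     False
 True  False   True   True         True       True         True            False               True           True      False     False
 True  False   True  False         True       True        False             True              False          False       True     False
 True  False  False   True         True       True         True            False               True          False       True      True
 True  False  False  False         True      False         True            False               True           True      False     False
False   True   True   True         True       True         True            False               True           True      False     False
False   True   True  False         True       True        False             True              False          False       True     False
False   True  False   True         True       True         True            False               True          False       True      True
False   True  False  False         True      False         True            False               True           True      False     False
False  False   True   True         True       True         True            False               True           True      False     False
False  False   True  False         True       True        False             True              False          False       True     False
False  False  False   True        False       True         True            False               True          False       True     False
False  False  False  False        False      False         True            False               True           True      False      True
The formula is true on 4 of the 16 rows.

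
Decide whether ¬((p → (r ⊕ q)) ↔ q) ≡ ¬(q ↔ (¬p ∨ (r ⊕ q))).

equivalent

p | q | r || φ | ψ
T | T | T || T | T
T | T | F || F | F
T | F | T || T | T
T | F | F || F | F
F | T | T || F | F
F | T | F || F | F
F | F | T || T | T
F | F | F || T | T
The columns for φ and ψ agree on every row, so they are logically equivalent.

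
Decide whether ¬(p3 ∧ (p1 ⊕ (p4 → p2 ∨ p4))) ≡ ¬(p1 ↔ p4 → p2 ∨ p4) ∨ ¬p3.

p1 | p2 | p3 | p4 | φ | ψ
-- | -- | -- | -- | - | -
0  | 0  | 0  | 0  | 1 | 1
0  | 0  | 0  | 1  | 1 | 1
0  | 0  | 1  | 0  | 0 | 1
0  | 0  | 1  | 1  | 0 | 1
0  | 1  | 0  | 0  | 1 | 1
0  | 1  | 0  | 1  | 1 | 1
0  | 1  | 1  | 0  | 0 | 1
0  | 1  | 1  | 1  | 0 | 1
1  | 0  | 0  | 0  | 1 | 1
1  | 0  | 0  | 1  | 1 | 1
1  | 0  | 1  | 0  | 1 | 0
1  | 0  | 1  | 1  | 1 | 0
1  | 1  | 0  | 0  | 1 | 1
1  | 1  | 0  | 1  | 1 | 1
1  | 1  | 1  | 0  | 1 | 0
1  | 1  | 1  | 1  | 1 | 0
The columns differ at p1=0, p2=0, p3=1, p4=0 (φ=0, ψ=1), so they are not equivalent.

not equivalent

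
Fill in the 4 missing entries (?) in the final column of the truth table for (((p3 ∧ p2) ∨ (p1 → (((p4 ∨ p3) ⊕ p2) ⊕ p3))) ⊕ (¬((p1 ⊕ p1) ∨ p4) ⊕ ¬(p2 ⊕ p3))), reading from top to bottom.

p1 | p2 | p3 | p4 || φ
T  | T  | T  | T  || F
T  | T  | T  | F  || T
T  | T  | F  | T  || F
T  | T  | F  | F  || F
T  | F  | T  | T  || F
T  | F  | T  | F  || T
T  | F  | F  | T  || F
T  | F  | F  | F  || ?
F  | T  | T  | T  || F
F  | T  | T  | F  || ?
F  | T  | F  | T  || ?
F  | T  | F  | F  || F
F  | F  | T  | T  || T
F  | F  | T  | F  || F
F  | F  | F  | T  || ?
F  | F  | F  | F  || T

Row p1=T, p2=F, p3=F, p4=F: ((p3 ∧ p2) ∨ (p1 → (((p4 ∨ p3) ⊕ p2) ⊕ p3))) = F, (¬((p1 ⊕ p1) ∨ p4) ⊕ ¬(p2 ⊕ p3)) = F, so the formula = F.
Row p1=F, p2=T, p3=T, p4=F: ((p3 ∧ p2) ∨ (p1 → (((p4 ∨ p3) ⊕ p2) ⊕ p3))) = T, (¬((p1 ⊕ p1) ∨ p4) ⊕ ¬(p2 ⊕ p3)) = F, so the formula = T.
Row p1=F, p2=T, p3=F, p4=T: ((p3 ∧ p2) ∨ (p1 → (((p4 ∨ p3) ⊕ p2) ⊕ p3))) = T, (¬((p1 ⊕ p1) ∨ p4) ⊕ ¬(p2 ⊕ p3)) = F, so the formula = T.
Row p1=F, p2=F, p3=F, p4=T: ((p3 ∧ p2) ∨ (p1 → (((p4 ∨ p3) ⊕ p2) ⊕ p3))) = T, (¬((p1 ⊕ p1) ∨ p4) ⊕ ¬(p2 ⊕ p3)) = T, so the formula = F.

F, T, T, F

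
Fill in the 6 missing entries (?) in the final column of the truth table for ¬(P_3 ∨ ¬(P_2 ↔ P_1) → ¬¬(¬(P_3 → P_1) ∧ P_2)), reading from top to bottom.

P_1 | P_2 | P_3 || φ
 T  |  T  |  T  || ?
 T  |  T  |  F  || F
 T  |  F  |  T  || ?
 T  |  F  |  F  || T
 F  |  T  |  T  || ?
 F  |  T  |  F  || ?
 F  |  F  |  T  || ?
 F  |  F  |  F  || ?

Row P_1=T, P_2=T, P_3=T: (P_3 ∨ ¬(P_2 ↔ P_1)) = T, ¬¬(¬(P_3 → P_1) ∧ P_2) = F, (P_3 ∨ ¬(P_2 ↔ P_1) → ¬¬(¬(P_3 → P_1) ∧ P_2)) = F, so the formula = T.
Row P_1=T, P_2=F, P_3=T: (P_3 ∨ ¬(P_2 ↔ P_1)) = T, ¬¬(¬(P_3 → P_1) ∧ P_2) = F, (P_3 ∨ ¬(P_2 ↔ P_1) → ¬¬(¬(P_3 → P_1) ∧ P_2)) = F, so the formula = T.
Row P_1=F, P_2=T, P_3=T: (P_3 ∨ ¬(P_2 ↔ P_1)) = T, ¬¬(¬(P_3 → P_1) ∧ P_2) = T, (P_3 ∨ ¬(P_2 ↔ P_1) → ¬¬(¬(P_3 → P_1) ∧ P_2)) = T, so the formula = F.
Row P_1=F, P_2=T, P_3=F: (P_3 ∨ ¬(P_2 ↔ P_1)) = T, ¬¬(¬(P_3 → P_1) ∧ P_2) = F, (P_3 ∨ ¬(P_2 ↔ P_1) → ¬¬(¬(P_3 → P_1) ∧ P_2)) = F, so the formula = T.
Row P_1=F, P_2=F, P_3=T: (P_3 ∨ ¬(P_2 ↔ P_1)) = T, ¬¬(¬(P_3 → P_1) ∧ P_2) = F, (P_3 ∨ ¬(P_2 ↔ P_1) → ¬¬(¬(P_3 → P_1) ∧ P_2)) = F, so the formula = T.
Row P_1=F, P_2=F, P_3=F: (P_3 ∨ ¬(P_2 ↔ P_1)) = F, ¬¬(¬(P_3 → P_1) ∧ P_2) = F, (P_3 ∨ ¬(P_2 ↔ P_1) → ¬¬(¬(P_3 → P_1) ∧ P_2)) = T, so the formula = F.

T, T, F, T, T, F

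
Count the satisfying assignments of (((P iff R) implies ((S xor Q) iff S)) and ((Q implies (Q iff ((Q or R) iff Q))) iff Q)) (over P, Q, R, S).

P  Q  R  S  |  φ
1  1  1  1  |  0
1  1  1  0  |  0
1  1  0  1  |  1
1  1  0  0  |  1
1  0  1  1  |  0
1  0  1  0  |  0
1  0  0  1  |  0
1  0  0  0  |  0
0  1  1  1  |  1
0  1  1  0  |  1
0  1  0  1  |  0
0  1  0  0  |  0
0  0  1  1  |  0
0  0  1  0  |  0
0  0  0  1  |  0
0  0  0  0  |  0
The formula is true on 4 of the 16 rows.

4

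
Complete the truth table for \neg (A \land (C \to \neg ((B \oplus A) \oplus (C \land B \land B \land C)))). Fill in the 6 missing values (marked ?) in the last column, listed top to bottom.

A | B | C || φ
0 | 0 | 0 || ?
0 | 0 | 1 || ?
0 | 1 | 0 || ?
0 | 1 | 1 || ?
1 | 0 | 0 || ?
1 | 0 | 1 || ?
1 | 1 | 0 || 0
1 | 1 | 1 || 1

1, 1, 1, 1, 0, 1

Row A=0, B=0, C=0: (C \to \neg ((B \oplus A) \oplus (C \land B \land B \land C))) = 1, (A \land (C \to \neg ((B \oplus A) \oplus (C \land B \land B \land C)))) = 0, so the formula = 1.
Row A=0, B=0, C=1: (C \to \neg ((B \oplus A) \oplus (C \land B \land B \land C))) = 1, (A \land (C \to \neg ((B \oplus A) \oplus (C \land B \land B \land C)))) = 0, so the formula = 1.
Row A=0, B=1, C=0: (C \to \neg ((B \oplus A) \oplus (C \land B \land B \land C))) = 1, (A \land (C \to \neg ((B \oplus A) \oplus (C \land B \land B \land C)))) = 0, so the formula = 1.
Row A=0, B=1, C=1: (C \to \neg ((B \oplus A) \oplus (C \land B \land B \land C))) = 1, (A \land (C \to \neg ((B \oplus A) \oplus (C \land B \land B \land C)))) = 0, so the formula = 1.
Row A=1, B=0, C=0: (C \to \neg ((B \oplus A) \oplus (C \land B \land B \land C))) = 1, (A \land (C \to \neg ((B \oplus A) \oplus (C \land B \land B \land C)))) = 1, so the formula = 0.
Row A=1, B=0, C=1: (C \to \neg ((B \oplus A) \oplus (C \land B \land B \land C))) = 0, (A \land (C \to \neg ((B \oplus A) \oplus (C \land B \land B \land C)))) = 0, so the formula = 1.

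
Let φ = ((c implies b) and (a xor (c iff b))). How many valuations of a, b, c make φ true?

a | b | c | φ
- | - | - | -
1 | 1 | 1 | 0
1 | 1 | 0 | 1
1 | 0 | 1 | 0
1 | 0 | 0 | 0
0 | 1 | 1 | 1
0 | 1 | 0 | 0
0 | 0 | 1 | 0
0 | 0 | 0 | 1
The formula is true on 3 of the 8 rows.

3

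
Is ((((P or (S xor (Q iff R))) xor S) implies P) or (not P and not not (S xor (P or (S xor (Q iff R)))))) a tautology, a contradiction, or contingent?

tautology

P  Q  R  S  |  (Q iff R)  (S xor (Q iff R))  (P or (S xor (Q iff R)))  not P  φ
1  1  1  1  |      1              0                     1                0    1
1  1  1  0  |      1              1                     1                0    1
1  1  0  1  |      0              1                     1                0    1
1  1  0  0  |      0              0                     1                0    1
1  0  1  1  |      0              1                     1                0    1
1  0  1  0  |      0              0                     1                0    1
1  0  0  1  |      1              0                     1                0    1
1  0  0  0  |      1              1                     1                0    1
0  1  1  1  |      1              0                     0                1    1
0  1  1  0  |      1              1                     1                1    1
0  1  0  1  |      0              1                     1                1    1
0  1  0  0  |      0              0                     0                1    1
0  0  1  1  |      0              1                     1                1    1
0  0  1  0  |      0              0                     0                1    1
0  0  0  1  |      1              0                     0                1    1
0  0  0  0  |      1              1                     1                1    1
Every row is 1, so the formula is a tautology.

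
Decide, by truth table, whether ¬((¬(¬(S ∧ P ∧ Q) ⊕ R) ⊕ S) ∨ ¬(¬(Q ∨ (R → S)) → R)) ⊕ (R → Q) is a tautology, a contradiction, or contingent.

contingent

P  Q  R  S  |  φ
T  T  T  T  |  T
T  T  T  F  |  T
T  T  F  T  |  F
T  T  F  F  |  F
T  F  T  T  |  T
T  F  T  F  |  F
T  F  F  T  |  T
T  F  F  F  |  F
F  T  T  T  |  F
F  T  T  F  |  T
F  T  F  T  |  T
F  T  F  F  |  F
F  F  T  T  |  T
F  F  T  F  |  F
F  F  F  T  |  T
F  F  F  F  |  F
8 of 16 rows are T, so the formula is contingent.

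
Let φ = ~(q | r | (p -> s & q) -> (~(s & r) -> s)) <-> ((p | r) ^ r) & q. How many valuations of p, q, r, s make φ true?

9

p  q  r  s     (q | r)  (s & q)  (p -> (s & q))  ((q | r) | (p -> (s & q)))  (s & r)  ~(s & r)  (~(s & r) -> s)  (p | r)  ((p | r) ^ r)  (((p | r) ^ r) & q)  φ
F  F  F  F        F        F           T                     T                  F        T             F            F           F                 F           F
F  F  F  T        F        F           T                     T                  F        T             T            F           F                 F           T
F  F  T  F        T        F           T                     T                  F        T             F            T           F                 F           F
F  F  T  T        T        F           T                     T                  T        F             T            T           F                 F           T
F  T  F  F        T        F           T                     T                  F        T             F            F           F                 F           F
F  T  F  T        T        T           T                     T                  F        T             T            F           F                 F           T
F  T  T  F        T        F           T                     T                  F        T             F            T           F                 F           F
F  T  T  T        T        T           T                     T                  T        F             T            T           F                 F           T
T  F  F  F        F        F           F                     F                  F        T             F            T           T                 F           T
T  F  F  T        F        F           F                     F                  F        T             T            T           T                 F           T
T  F  T  F        T        F           F                     T                  F        T             F            T           F                 F           F
T  F  T  T        T        F           F                     T                  T        F             T            T           F                 F           T
T  T  F  F        T        F           F                     T                  F        T             F            T           T                 T           T
T  T  F  T        T        T           T                     T                  F        T             T            T           T                 T           F
T  T  T  F        T        F           F                     T                  F        T             F            T           F                 F           F
T  T  T  T        T        T           T                     T                  T        F             T            T           F                 F           T
The formula is true on 9 of the 16 rows.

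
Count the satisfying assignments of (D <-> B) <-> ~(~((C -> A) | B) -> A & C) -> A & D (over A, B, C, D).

8

A  B  C  D     (D <-> B)  (C -> A)  ((C -> A) | B)  ~((C -> A) | B)  (A & C)  (~((C -> A) | B) -> (A & C))  (A & D)  φ
T  T  T  T         T         T            T                F            T                  T                   T     T
T  T  T  F         F         T            T                F            T                  T                   F     F
T  T  F  T         T         T            T                F            F                  T                   T     T
T  T  F  F         F         T            T                F            F                  T                   F     F
T  F  T  T         F         T            T                F            T                  T                   T     F
T  F  T  F         T         T            T                F            T                  T                   F     T
T  F  F  T         F         T            T                F            F                  T                   T     F
T  F  F  F         T         T            T                F            F                  T                   F     T
F  T  T  T         T         F            T                F            F                  T                   F     T
F  T  T  F         F         F            T                F            F                  T                   F     F
F  T  F  T         T         T            T                F            F                  T                   F     T
F  T  F  F         F         T            T                F            F                  T                   F     F
F  F  T  T         F         F            F                T            F                  F                   F     T
F  F  T  F         T         F            F                T            F                  F                   F     F
F  F  F  T         F         T            T                F            F                  T                   F     F
F  F  F  F         T         T            T                F            F                  T                   F     T
The formula is true on 8 of the 16 rows.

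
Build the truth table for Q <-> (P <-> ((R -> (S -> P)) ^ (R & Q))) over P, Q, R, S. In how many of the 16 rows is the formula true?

P | Q | R | S || (S -> P) | (R -> (S -> P)) | (R & Q) | ((R -> (S -> P)) ^ (R & Q)) | φ
0 | 0 | 0 | 0 ||    1     |        1        |    0    |              1              | 1
0 | 0 | 0 | 1 ||    0     |        1        |    0    |              1              | 1
0 | 0 | 1 | 0 ||    1     |        1        |    0    |              1              | 1
0 | 0 | 1 | 1 ||    0     |        0        |    0    |              0              | 0
0 | 1 | 0 | 0 ||    1     |        1        |    0    |              1              | 0
0 | 1 | 0 | 1 ||    0     |        1        |    0    |              1              | 0
0 | 1 | 1 | 0 ||    1     |        1        |    1    |              0              | 1
0 | 1 | 1 | 1 ||    0     |        0        |    1    |              1              | 0
1 | 0 | 0 | 0 ||    1     |        1        |    0    |              1              | 0
1 | 0 | 0 | 1 ||    1     |        1        |    0    |              1              | 0
1 | 0 | 1 | 0 ||    1     |        1        |    0    |              1              | 0
1 | 0 | 1 | 1 ||    1     |        1        |    0    |              1              | 0
1 | 1 | 0 | 0 ||    1     |        1        |    0    |              1              | 1
1 | 1 | 0 | 1 ||    1     |        1        |    0    |              1              | 1
1 | 1 | 1 | 0 ||    1     |        1        |    1    |              0              | 0
1 | 1 | 1 | 1 ||    1     |        1        |    1    |              0              | 0
The formula is true on 6 of the 16 rows.

6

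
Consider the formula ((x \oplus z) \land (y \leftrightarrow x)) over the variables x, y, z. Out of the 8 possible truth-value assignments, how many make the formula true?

2

x | y | z || (x \oplus z) | (y \leftrightarrow x) | φ
T | T | T ||      F       |           T           | F
T | T | F ||      T       |           T           | T
T | F | T ||      F       |           F           | F
T | F | F ||      T       |           F           | F
F | T | T ||      T       |           F           | F
F | T | F ||      F       |           F           | F
F | F | T ||      T       |           T           | T
F | F | F ||      F       |           T           | F
The formula is true on 2 of the 8 rows.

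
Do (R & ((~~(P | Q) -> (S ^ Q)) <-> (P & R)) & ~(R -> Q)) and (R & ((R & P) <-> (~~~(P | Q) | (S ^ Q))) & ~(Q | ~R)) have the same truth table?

equivalent

P | Q | R | S | φ | ψ
- | - | - | - | - | -
0 | 0 | 0 | 0 | 0 | 0
0 | 0 | 0 | 1 | 0 | 0
0 | 0 | 1 | 0 | 0 | 0
0 | 0 | 1 | 1 | 0 | 0
0 | 1 | 0 | 0 | 0 | 0
0 | 1 | 0 | 1 | 0 | 0
0 | 1 | 1 | 0 | 0 | 0
0 | 1 | 1 | 1 | 0 | 0
1 | 0 | 0 | 0 | 0 | 0
1 | 0 | 0 | 1 | 0 | 0
1 | 0 | 1 | 0 | 0 | 0
1 | 0 | 1 | 1 | 1 | 1
1 | 1 | 0 | 0 | 0 | 0
1 | 1 | 0 | 1 | 0 | 0
1 | 1 | 1 | 0 | 0 | 0
1 | 1 | 1 | 1 | 0 | 0
The columns for φ and ψ agree on every row, so they are logically equivalent.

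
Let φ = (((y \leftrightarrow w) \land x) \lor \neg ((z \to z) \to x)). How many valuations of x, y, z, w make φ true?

12

x | y | z | w | (y \leftrightarrow w) | (z \to z) | ((z \to z) \to x) | \neg ((z \to z) \to x) | φ
- | - | - | - | --------------------- | --------- | ----------------- | ---------------------- | -
1 | 1 | 1 | 1 |           1           |     1     |         1         |           0            | 1
1 | 1 | 1 | 0 |           0           |     1     |         1         |           0            | 0
1 | 1 | 0 | 1 |           1           |     1     |         1         |           0            | 1
1 | 1 | 0 | 0 |           0           |     1     |         1         |           0            | 0
1 | 0 | 1 | 1 |           0           |     1     |         1         |           0            | 0
1 | 0 | 1 | 0 |           1           |     1     |         1         |           0            | 1
1 | 0 | 0 | 1 |           0           |     1     |         1         |           0            | 0
1 | 0 | 0 | 0 |           1           |     1     |         1         |           0            | 1
0 | 1 | 1 | 1 |           1           |     1     |         0         |           1            | 1
0 | 1 | 1 | 0 |           0           |     1     |         0         |           1            | 1
0 | 1 | 0 | 1 |           1           |     1     |         0         |           1            | 1
0 | 1 | 0 | 0 |           0           |     1     |         0         |           1            | 1
0 | 0 | 1 | 1 |           0           |     1     |         0         |           1            | 1
0 | 0 | 1 | 0 |           1           |     1     |         0         |           1            | 1
0 | 0 | 0 | 1 |           0           |     1     |         0         |           1            | 1
0 | 0 | 0 | 0 |           1           |     1     |         0         |           1            | 1
The formula is true on 12 of the 16 rows.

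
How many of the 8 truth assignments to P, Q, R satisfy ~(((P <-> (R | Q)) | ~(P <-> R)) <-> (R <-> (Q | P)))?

3

  P   |   Q   |   R   |   φ  
----- | ----- | ----- | -----
False | False | False | False
False | False |  True |  True
False |  True | False | False
False |  True |  True | False
 True | False | False |  True
 True | False |  True | False
 True |  True | False |  True
 True |  True |  True | False
The formula is true on 3 of the 8 rows.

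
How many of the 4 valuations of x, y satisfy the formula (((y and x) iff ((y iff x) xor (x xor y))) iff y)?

x | y || (y and x) | (y iff x) | (x xor y) | ((y iff x) xor (x xor y)) | φ
1 | 1 ||     1     |     1     |     0     |             1             | 1
1 | 0 ||     0     |     0     |     1     |             1             | 1
0 | 1 ||     0     |     0     |     1     |             1             | 0
0 | 0 ||     0     |     1     |     0     |             1             | 1
The formula is true on 3 of the 4 rows.

3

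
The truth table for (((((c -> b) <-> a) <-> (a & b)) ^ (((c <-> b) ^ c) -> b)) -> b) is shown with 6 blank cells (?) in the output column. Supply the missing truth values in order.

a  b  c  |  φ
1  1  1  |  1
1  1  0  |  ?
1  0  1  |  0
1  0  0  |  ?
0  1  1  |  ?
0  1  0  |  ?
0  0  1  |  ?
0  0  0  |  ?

1, 1, 1, 1, 1, 0

Row a=1, b=1, c=0: ((((c -> b) <-> a) <-> (a & b)) ^ (((c <-> b) ^ c) -> b)) = 0, so the formula = 1.
Row a=1, b=0, c=0: ((((c -> b) <-> a) <-> (a & b)) ^ (((c <-> b) ^ c) -> b)) = 0, so the formula = 1.
Row a=0, b=1, c=1: ((((c -> b) <-> a) <-> (a & b)) ^ (((c <-> b) ^ c) -> b)) = 0, so the formula = 1.
Row a=0, b=1, c=0: ((((c -> b) <-> a) <-> (a & b)) ^ (((c <-> b) ^ c) -> b)) = 0, so the formula = 1.
Row a=0, b=0, c=1: ((((c -> b) <-> a) <-> (a & b)) ^ (((c <-> b) ^ c) -> b)) = 0, so the formula = 1.
Row a=0, b=0, c=0: ((((c -> b) <-> a) <-> (a & b)) ^ (((c <-> b) ^ c) -> b)) = 1, so the formula = 0.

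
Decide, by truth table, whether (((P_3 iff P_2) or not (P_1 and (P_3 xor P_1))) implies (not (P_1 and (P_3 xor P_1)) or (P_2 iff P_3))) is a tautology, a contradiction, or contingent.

P_1  P_2  P_3  |  φ
 T    T    T   |  T
 T    T    F   |  T
 T    F    T   |  T
 T    F    F   |  T
 F    T    T   |  T
 F    T    F   |  T
 F    F    T   |  T
 F    F    F   |  T
Every row is T, so the formula is a tautology.

tautology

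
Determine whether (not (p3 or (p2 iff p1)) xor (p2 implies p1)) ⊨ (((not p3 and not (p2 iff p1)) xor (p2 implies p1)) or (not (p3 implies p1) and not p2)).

yes

  p1  |   p2  |   p3  ||   φ   |   ψ  
 True |  True |  True ||  True |  True
 True |  True | False ||  True |  True
 True | False |  True ||  True |  True
 True | False | False || False | False
False |  True |  True || False | False
False |  True | False ||  True |  True
False | False |  True ||  True |  True
False | False | False ||  True |  True
In every row where φ is true, ψ is also true, so φ ⊨ ψ.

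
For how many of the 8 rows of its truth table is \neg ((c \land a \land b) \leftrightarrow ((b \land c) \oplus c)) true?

3

a | b | c | φ
- | - | - | -
0 | 0 | 0 | 0
0 | 0 | 1 | 1
0 | 1 | 0 | 0
0 | 1 | 1 | 0
1 | 0 | 0 | 0
1 | 0 | 1 | 1
1 | 1 | 0 | 0
1 | 1 | 1 | 1
The formula is true on 3 of the 8 rows.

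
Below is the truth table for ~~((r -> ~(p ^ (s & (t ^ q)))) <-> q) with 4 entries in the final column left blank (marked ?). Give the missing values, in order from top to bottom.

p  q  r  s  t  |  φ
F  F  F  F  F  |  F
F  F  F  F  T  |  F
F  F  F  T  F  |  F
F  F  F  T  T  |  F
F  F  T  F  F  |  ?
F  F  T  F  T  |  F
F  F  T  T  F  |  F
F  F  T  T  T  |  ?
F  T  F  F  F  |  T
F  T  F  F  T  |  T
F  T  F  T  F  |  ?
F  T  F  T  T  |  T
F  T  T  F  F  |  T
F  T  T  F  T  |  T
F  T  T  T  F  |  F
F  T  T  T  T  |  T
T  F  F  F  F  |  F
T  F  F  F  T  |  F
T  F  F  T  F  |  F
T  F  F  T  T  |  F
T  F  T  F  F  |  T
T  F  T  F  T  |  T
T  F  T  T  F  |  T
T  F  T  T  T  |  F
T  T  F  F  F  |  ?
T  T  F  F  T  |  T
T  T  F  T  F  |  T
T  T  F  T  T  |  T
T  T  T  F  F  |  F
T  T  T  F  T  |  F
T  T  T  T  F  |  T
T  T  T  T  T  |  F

F, T, T, T

Row p=F, q=F, r=T, s=F, t=F: ((r -> ~(p ^ (s & (t ^ q)))) <-> q) = F, ~((r -> ~(p ^ (s & (t ^ q)))) <-> q) = T, so the formula = F.
Row p=F, q=F, r=T, s=T, t=T: ((r -> ~(p ^ (s & (t ^ q)))) <-> q) = T, ~((r -> ~(p ^ (s & (t ^ q)))) <-> q) = F, so the formula = T.
Row p=F, q=T, r=F, s=T, t=F: ((r -> ~(p ^ (s & (t ^ q)))) <-> q) = T, ~((r -> ~(p ^ (s & (t ^ q)))) <-> q) = F, so the formula = T.
Row p=T, q=T, r=F, s=F, t=F: ((r -> ~(p ^ (s & (t ^ q)))) <-> q) = T, ~((r -> ~(p ^ (s & (t ^ q)))) <-> q) = F, so the formula = T.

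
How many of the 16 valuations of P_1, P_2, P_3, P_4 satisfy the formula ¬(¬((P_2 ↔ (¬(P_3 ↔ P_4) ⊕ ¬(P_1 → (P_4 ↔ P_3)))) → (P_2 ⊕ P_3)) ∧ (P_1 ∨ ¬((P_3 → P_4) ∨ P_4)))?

 P_1  |  P_2  |  P_3  |  P_4  | (P_3 ↔ P_4) | ¬(P_3 ↔ P_4) | (P_4 ↔ P_3) | (P_1 → (P_4 ↔ P_3)) | ¬(P_1 → (P_4 ↔ P_3)) | (P_2 ⊕ P_3) | (P_3 → P_4) | ((P_3 → P_4) ∨ P_4) | ¬((P_3 → P_4) ∨ P_4) | (P_1 ∨ ¬((P_3 → P_4) ∨ P_4)) |   φ  
----- | ----- | ----- | ----- | ----------- | ------------ | ----------- | ------------------- | -------------------- | ----------- | ----------- | ------------------- | -------------------- | ---------------------------- | -----
 True |  True |  True |  True |     True    |    False     |     True    |         True        |        False         |    False    |     True    |         True        |        False         |             True             |  True
 True |  True |  True | False |    False    |     True     |    False    |        False        |         True         |    False    |    False    |        False        |         True         |             True             |  True
 True |  True | False |  True |    False    |     True     |    False    |        False        |         True         |     True    |     True    |         True        |        False         |             True             |  True
 True |  True | False | False |     True    |    False     |     True    |         True        |        False         |     True    |     True    |         True        |        False         |             True             |  True
 True | False |  True |  True |     True    |    False     |     True    |         True        |        False         |     True    |     True    |         True        |        False         |             True             |  True
 True | False |  True | False |    False    |     True     |    False    |        False        |         True         |     True    |    False    |        False        |         True         |             True             |  True
 True | False | False |  True |    False    |     True     |    False    |        False        |         True         |    False    |     True    |         True        |        False         |             True             | False
 True | False | False | False |     True    |    False     |     True    |         True        |        False         |    False    |     True    |         True        |        False         |             True             | False
False |  True |  True |  True |     True    |    False     |     True    |         True        |        False         |    False    |     True    |         True        |        False         |            False             |  True
False |  True |  True | False |    False    |     True     |    False    |         True        |        False         |    False    |    False    |        False        |         True         |             True             | False
False |  True | False |  True |    False    |     True     |    False    |         True        |        False         |     True    |     True    |         True        |        False         |            False             |  True
False |  True | False | False |     True    |    False     |     True    |         True        |        False         |     True    |     True    |         True        |        False         |            False             |  True
False | False |  True |  True |     True    |    False     |     True    |         True        |        False         |     True    |     True    |         True        |        False         |            False             |  True
False | False |  True | False |    False    |     True     |    False    |         True        |        False         |     True    |    False    |        False        |         True         |             True             |  True
False | False | False |  True |    False    |     True     |    False    |         True        |        False         |    False    |     True    |         True        |        False         |            False             |  True
False | False | False | False |     True    |    False     |     True    |         True        |        False         |    False    |     True    |         True        |        False         |            False             |  True
The formula is true on 13 of the 16 rows.

13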